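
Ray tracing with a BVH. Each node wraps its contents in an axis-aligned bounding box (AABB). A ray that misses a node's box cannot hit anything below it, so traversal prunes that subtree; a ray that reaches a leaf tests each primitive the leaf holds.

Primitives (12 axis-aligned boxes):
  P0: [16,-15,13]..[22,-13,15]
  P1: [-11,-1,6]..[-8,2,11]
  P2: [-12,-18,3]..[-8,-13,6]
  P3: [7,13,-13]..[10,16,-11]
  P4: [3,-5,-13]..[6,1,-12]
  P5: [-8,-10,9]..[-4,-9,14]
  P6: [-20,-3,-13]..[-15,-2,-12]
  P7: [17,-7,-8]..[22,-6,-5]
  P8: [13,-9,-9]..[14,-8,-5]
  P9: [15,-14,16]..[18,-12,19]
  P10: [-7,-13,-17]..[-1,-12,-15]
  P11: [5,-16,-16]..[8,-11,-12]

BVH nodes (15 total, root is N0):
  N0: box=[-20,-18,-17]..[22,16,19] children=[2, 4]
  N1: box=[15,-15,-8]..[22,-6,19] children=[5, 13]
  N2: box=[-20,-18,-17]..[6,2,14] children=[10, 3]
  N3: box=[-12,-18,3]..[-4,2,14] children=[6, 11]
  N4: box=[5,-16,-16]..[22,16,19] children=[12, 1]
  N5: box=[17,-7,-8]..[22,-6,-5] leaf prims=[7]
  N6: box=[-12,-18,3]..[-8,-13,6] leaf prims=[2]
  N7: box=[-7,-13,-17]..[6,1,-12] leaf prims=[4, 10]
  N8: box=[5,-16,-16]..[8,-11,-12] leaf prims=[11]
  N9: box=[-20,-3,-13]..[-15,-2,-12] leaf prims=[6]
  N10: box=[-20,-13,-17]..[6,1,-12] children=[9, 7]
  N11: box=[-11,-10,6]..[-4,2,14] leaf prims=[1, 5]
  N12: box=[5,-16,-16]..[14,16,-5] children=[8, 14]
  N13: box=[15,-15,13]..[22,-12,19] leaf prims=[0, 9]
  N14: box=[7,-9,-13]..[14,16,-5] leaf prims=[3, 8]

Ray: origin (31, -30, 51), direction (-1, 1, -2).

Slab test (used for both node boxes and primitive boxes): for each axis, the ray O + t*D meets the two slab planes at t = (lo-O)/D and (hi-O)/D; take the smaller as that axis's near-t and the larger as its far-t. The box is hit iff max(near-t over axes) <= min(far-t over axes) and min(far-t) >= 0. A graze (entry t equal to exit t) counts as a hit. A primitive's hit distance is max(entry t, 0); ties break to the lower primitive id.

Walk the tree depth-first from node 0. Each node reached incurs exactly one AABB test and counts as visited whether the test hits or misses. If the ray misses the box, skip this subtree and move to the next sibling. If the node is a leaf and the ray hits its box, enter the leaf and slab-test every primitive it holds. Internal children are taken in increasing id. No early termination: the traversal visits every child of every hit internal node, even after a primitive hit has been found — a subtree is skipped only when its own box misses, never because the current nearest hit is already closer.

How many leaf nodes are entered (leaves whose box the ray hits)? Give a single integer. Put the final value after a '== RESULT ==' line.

Trace the traversal:
N0 x:[9,51] y:[12,46] z:[16,34] -> hit [16,34], descend [2, 4]
  N2 x:[25,51] y:[12,32] z:[37/2,34] -> hit [25,32], descend [3, 10]
    N3 x:[35,43] y:[12,32] z:[37/2,24] -> miss, prune
    N10 x:[25,51] y:[17,31] z:[63/2,34] -> miss, prune
  N4 x:[9,26] y:[14,46] z:[16,67/2] -> hit [16,26], descend [1, 12]
    N1 x:[9,16] y:[15,24] z:[16,59/2] -> hit [16,16], descend [5, 13]
      N5 x:[9,14] y:[23,24] z:[28,59/2] -> miss, prune
      N13 x:[9,16] y:[15,18] z:[16,19] -> hit [16,16] leaf, test {P0(miss), P9@t=16}
    N12 x:[17,26] y:[14,46] z:[28,67/2] -> miss, prune

Visited [0, 2, 3, 10, 4, 1, 5, 13, 12]. Tests: 9 box, 1 leaf. Nearest: P9.

== RESULT ==
1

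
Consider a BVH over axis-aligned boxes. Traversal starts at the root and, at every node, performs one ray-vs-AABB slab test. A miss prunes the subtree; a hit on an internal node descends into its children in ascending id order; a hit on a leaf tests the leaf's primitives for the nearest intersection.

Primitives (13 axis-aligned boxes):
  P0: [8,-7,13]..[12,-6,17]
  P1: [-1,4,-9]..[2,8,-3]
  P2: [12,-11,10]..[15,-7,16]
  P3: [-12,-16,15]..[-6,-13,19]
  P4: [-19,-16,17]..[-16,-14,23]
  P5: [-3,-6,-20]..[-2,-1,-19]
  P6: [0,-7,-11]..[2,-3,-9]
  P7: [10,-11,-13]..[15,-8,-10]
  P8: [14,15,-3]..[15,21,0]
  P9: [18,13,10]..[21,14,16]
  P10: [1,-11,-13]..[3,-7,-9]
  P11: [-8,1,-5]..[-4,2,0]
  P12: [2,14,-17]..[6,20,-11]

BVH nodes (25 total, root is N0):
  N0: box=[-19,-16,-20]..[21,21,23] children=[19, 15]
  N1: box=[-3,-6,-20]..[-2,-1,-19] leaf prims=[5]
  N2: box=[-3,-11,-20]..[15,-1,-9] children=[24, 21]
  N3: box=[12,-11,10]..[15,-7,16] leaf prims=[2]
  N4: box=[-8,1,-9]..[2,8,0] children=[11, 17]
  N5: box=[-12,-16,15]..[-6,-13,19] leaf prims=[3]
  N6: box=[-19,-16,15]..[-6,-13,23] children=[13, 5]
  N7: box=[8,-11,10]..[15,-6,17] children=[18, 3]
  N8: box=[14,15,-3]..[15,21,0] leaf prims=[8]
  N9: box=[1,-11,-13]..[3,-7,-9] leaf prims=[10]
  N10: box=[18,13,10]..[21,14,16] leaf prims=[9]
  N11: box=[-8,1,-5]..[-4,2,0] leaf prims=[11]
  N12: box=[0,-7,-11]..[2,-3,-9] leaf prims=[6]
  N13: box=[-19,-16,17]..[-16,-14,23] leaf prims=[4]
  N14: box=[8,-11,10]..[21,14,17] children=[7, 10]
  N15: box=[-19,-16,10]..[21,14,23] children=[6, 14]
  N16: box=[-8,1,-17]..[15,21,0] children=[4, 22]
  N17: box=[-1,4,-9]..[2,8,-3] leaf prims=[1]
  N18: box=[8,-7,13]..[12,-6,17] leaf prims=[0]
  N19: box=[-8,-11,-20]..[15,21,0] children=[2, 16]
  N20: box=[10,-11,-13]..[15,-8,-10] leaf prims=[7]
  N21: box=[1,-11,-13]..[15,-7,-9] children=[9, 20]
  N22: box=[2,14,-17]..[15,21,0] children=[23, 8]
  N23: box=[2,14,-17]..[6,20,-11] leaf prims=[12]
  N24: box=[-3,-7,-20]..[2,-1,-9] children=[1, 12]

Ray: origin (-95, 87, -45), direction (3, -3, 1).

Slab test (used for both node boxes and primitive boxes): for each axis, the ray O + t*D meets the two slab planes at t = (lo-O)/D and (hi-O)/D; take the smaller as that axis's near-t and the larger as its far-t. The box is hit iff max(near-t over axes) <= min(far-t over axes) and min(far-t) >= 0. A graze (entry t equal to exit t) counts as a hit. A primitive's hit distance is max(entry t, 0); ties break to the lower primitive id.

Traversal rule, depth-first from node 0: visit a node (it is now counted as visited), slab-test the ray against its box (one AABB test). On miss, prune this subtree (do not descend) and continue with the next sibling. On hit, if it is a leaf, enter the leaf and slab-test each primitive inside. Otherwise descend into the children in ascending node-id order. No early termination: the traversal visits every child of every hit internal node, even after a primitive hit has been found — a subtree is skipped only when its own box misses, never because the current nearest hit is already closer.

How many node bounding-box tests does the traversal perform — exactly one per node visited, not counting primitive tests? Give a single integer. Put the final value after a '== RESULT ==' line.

Walk:
N0 x:[76/3,116/3] y:[22,103/3] z:[25,68] -> hit [76/3,103/3], descend [15, 19]
  N15 x:[76/3,116/3] y:[73/3,103/3] z:[55,68] -> miss, prune
  N19 x:[29,110/3] y:[22,98/3] z:[25,45] -> hit [29,98/3], descend [2, 16]
    N2 x:[92/3,110/3] y:[88/3,98/3] z:[25,36] -> hit [92/3,98/3], descend [21, 24]
      N21 x:[32,110/3] y:[94/3,98/3] z:[32,36] -> hit [32,98/3], descend [9, 20]
        N9 x:[32,98/3] y:[94/3,98/3] z:[32,36] -> hit [32,98/3] leaf, test {P10@t=32}
        N20 x:[35,110/3] y:[95/3,98/3] z:[32,35] -> miss, prune
      N24 x:[92/3,97/3] y:[88/3,94/3] z:[25,36] -> hit [92/3,94/3], descend [1, 12]
        N1 x:[92/3,31] y:[88/3,31] z:[25,26] -> miss, prune
        N12 x:[95/3,97/3] y:[30,94/3] z:[34,36] -> miss, prune
    N16 x:[29,110/3] y:[22,86/3] z:[28,45] -> miss, prune

Summary -> nodes [0, 15, 19, 2, 21, 9, 20, 24, 1, 12, 16]; box-tests=11; leaf-entries=1; first=P10

== RESULT ==
11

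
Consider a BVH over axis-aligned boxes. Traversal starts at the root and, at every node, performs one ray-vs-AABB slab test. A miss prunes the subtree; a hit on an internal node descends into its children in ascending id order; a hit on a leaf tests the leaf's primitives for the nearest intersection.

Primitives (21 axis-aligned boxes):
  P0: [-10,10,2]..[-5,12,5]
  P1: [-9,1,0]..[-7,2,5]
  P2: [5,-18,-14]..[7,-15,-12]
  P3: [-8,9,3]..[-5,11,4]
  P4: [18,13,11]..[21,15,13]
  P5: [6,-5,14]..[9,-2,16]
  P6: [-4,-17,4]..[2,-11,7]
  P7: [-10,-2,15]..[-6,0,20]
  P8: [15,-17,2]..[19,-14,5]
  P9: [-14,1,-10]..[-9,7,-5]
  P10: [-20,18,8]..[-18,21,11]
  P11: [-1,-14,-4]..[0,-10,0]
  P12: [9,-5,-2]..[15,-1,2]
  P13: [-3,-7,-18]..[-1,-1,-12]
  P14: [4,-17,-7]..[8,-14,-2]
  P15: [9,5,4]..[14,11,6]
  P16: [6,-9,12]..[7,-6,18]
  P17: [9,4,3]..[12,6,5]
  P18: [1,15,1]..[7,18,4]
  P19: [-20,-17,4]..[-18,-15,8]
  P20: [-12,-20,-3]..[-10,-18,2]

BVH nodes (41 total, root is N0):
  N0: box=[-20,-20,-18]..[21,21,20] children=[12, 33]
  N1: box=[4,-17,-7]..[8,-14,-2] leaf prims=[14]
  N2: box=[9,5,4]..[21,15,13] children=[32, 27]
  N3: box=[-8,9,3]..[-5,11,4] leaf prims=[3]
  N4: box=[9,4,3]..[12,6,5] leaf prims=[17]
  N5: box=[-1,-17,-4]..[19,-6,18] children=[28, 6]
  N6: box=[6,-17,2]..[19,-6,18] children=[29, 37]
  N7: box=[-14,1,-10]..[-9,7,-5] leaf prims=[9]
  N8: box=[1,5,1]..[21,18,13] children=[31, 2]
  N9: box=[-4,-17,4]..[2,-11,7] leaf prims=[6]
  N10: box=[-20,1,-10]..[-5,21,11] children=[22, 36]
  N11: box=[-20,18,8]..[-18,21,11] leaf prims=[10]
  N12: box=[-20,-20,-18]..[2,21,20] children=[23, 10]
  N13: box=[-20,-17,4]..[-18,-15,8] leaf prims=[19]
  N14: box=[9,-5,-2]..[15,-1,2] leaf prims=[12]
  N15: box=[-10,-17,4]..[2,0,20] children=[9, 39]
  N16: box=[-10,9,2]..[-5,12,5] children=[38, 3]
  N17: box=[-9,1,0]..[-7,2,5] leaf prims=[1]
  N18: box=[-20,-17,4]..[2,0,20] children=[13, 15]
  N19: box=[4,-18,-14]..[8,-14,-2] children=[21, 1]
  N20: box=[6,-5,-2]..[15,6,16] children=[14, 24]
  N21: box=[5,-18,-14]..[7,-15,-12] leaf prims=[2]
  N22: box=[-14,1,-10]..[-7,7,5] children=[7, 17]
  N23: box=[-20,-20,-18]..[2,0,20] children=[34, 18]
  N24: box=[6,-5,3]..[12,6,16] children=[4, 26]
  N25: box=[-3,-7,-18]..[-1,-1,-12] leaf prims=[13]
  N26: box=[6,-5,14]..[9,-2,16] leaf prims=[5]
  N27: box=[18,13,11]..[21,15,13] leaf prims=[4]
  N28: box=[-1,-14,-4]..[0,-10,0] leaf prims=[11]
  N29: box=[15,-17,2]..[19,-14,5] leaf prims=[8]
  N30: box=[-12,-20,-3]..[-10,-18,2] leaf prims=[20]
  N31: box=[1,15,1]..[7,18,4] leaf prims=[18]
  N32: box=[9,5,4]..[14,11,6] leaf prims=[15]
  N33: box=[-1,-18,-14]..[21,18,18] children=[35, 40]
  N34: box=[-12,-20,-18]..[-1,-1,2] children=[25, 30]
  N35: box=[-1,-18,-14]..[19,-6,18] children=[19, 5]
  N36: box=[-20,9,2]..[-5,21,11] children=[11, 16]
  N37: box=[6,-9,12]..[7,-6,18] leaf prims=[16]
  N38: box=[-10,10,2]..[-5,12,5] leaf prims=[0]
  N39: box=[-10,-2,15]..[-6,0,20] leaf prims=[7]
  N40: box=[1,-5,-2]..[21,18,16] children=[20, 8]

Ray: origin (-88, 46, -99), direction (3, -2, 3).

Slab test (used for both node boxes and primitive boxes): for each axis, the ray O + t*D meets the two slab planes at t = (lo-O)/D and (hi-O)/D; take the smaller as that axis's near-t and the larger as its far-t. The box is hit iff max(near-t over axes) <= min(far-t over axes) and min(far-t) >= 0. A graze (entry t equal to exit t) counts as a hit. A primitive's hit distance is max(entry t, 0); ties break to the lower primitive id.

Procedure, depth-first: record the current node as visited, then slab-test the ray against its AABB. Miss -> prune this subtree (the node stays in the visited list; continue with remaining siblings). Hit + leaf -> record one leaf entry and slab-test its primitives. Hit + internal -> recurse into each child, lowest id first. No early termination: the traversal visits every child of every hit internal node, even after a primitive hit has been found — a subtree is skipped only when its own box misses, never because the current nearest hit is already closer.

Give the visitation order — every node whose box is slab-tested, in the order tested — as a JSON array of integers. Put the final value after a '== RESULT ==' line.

Walk:
N0 x:[68/3,109/3] y:[25/2,33] z:[27,119/3] -> hit [27,33], descend [12, 33]
  N12 x:[68/3,30] y:[25/2,33] z:[27,119/3] -> hit [27,30], descend [10, 23]
    N10 x:[68/3,83/3] y:[25/2,45/2] z:[89/3,110/3] -> miss, prune
    N23 x:[68/3,30] y:[23,33] z:[27,119/3] -> hit [27,30], descend [18, 34]
      N18 x:[68/3,30] y:[23,63/2] z:[103/3,119/3] -> miss, prune
      N34 x:[76/3,29] y:[47/2,33] z:[27,101/3] -> hit [27,29], descend [25, 30]
        N25 x:[85/3,29] y:[47/2,53/2] z:[27,29] -> miss, prune
        N30 x:[76/3,26] y:[32,33] z:[32,101/3] -> miss, prune
  N33 x:[29,109/3] y:[14,32] z:[85/3,39] -> hit [29,32], descend [35, 40]
    N35 x:[29,107/3] y:[26,32] z:[85/3,39] -> hit [29,32], descend [5, 19]
      N5 x:[29,107/3] y:[26,63/2] z:[95/3,39] -> miss, prune
      N19 x:[92/3,32] y:[30,32] z:[85/3,97/3] -> hit [92/3,32], descend [1, 21]
        N1 x:[92/3,32] y:[30,63/2] z:[92/3,97/3] -> hit [92/3,63/2] leaf, test {P14@t=92/3}
        N21 x:[31,95/3] y:[61/2,32] z:[85/3,29] -> miss, prune
    N40 x:[89/3,109/3] y:[14,51/2] z:[97/3,115/3] -> miss, prune

Visited [0, 12, 10, 23, 18, 34, 25, 30, 33, 35, 5, 19, 1, 21, 40]. Tests: 15 box, 1 leaf. Nearest: P14.

== RESULT ==
[0, 12, 10, 23, 18, 34, 25, 30, 33, 35, 5, 19, 1, 21, 40]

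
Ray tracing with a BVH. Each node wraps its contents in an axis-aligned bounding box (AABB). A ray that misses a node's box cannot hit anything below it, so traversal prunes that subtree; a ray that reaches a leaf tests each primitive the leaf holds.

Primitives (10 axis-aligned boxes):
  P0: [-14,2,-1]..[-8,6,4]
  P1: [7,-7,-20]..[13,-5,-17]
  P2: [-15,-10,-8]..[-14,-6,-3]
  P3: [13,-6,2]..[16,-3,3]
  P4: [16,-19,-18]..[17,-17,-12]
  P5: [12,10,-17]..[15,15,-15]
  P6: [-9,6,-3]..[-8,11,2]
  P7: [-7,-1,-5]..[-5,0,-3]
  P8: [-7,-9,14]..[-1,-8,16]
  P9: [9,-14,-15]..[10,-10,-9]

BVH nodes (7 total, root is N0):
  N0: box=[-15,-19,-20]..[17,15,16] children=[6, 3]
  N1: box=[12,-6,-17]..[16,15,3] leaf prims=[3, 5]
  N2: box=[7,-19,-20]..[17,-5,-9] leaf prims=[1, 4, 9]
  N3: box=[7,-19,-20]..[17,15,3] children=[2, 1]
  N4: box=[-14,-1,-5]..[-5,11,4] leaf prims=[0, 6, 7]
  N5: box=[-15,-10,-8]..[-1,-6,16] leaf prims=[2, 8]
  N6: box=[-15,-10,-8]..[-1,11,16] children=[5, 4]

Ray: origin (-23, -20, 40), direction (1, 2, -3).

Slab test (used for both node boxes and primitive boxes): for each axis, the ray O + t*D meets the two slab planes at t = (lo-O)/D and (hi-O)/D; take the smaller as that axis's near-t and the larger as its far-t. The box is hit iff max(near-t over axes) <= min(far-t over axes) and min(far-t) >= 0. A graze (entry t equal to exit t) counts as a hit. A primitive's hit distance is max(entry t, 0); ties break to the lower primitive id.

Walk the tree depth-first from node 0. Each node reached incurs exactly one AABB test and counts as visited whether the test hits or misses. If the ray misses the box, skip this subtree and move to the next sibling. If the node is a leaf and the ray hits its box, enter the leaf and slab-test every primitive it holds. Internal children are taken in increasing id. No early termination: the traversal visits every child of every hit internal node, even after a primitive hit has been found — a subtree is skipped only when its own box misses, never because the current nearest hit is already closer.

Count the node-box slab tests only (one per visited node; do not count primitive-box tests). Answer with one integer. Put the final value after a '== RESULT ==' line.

Trace the traversal:
N0 x:[8,40] y:[1/2,35/2] z:[8,20] -> hit [8,35/2], descend [3, 6]
  N3 x:[30,40] y:[1/2,35/2] z:[37/3,20] -> miss, prune
  N6 x:[8,22] y:[5,31/2] z:[8,16] -> hit [8,31/2], descend [4, 5]
    N4 x:[9,18] y:[19/2,31/2] z:[12,15] -> hit [12,15] leaf, test {P0@t=12, P6@t=14, P7(miss)}
    N5 x:[8,22] y:[5,7] z:[8,16] -> miss, prune

Visited [0, 3, 6, 4, 5]. Tests: 5 box, 1 leaf. Nearest: P0.

== RESULT ==
5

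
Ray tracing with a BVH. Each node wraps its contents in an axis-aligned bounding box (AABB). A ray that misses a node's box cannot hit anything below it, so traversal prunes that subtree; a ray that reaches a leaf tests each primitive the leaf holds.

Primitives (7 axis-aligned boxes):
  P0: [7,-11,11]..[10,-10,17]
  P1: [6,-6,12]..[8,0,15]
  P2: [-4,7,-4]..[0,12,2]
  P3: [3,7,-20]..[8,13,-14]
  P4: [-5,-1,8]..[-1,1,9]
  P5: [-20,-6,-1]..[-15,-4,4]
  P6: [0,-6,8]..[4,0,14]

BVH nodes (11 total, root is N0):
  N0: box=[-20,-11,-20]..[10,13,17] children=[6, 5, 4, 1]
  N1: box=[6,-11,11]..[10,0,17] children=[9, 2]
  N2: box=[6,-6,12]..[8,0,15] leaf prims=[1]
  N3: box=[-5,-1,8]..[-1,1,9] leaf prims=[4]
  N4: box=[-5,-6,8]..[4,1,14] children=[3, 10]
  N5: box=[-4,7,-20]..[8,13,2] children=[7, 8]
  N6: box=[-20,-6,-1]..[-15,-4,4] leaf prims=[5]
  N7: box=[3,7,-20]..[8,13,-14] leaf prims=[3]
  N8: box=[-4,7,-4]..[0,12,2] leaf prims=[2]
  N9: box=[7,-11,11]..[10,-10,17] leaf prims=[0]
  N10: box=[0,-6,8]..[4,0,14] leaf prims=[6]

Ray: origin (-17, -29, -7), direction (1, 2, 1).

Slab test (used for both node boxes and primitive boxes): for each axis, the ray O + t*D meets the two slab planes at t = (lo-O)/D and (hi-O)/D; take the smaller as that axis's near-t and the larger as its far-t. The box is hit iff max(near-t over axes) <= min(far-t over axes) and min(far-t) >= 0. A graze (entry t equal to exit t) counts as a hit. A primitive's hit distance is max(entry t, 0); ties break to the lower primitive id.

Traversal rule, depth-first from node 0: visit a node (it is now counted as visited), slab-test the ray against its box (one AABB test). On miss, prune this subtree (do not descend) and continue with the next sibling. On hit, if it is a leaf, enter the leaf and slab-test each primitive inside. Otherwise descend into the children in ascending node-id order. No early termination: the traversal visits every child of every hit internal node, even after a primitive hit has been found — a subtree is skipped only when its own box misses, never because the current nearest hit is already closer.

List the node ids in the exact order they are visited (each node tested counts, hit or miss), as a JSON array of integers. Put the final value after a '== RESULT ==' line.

Walk:
N0 x:[-3,27] y:[9,21] z:[-13,24] -> hit [9,21], descend [1, 4, 5, 6]
  N1 x:[23,27] y:[9,29/2] z:[18,24] -> miss, prune
  N4 x:[12,21] y:[23/2,15] z:[15,21] -> hit [15,15], descend [3, 10]
    N3 x:[12,16] y:[14,15] z:[15,16] -> hit [15,15] leaf, test {P4@t=15}
    N10 x:[17,21] y:[23/2,29/2] z:[15,21] -> miss, prune
  N5 x:[13,25] y:[18,21] z:[-13,9] -> miss, prune
  N6 x:[-3,2] y:[23/2,25/2] z:[6,11] -> miss, prune

order=[0, 1, 4, 3, 10, 5, 6]  |boxes|=7  |leaves|=1  hit=P4

== RESULT ==
[0, 1, 4, 3, 10, 5, 6]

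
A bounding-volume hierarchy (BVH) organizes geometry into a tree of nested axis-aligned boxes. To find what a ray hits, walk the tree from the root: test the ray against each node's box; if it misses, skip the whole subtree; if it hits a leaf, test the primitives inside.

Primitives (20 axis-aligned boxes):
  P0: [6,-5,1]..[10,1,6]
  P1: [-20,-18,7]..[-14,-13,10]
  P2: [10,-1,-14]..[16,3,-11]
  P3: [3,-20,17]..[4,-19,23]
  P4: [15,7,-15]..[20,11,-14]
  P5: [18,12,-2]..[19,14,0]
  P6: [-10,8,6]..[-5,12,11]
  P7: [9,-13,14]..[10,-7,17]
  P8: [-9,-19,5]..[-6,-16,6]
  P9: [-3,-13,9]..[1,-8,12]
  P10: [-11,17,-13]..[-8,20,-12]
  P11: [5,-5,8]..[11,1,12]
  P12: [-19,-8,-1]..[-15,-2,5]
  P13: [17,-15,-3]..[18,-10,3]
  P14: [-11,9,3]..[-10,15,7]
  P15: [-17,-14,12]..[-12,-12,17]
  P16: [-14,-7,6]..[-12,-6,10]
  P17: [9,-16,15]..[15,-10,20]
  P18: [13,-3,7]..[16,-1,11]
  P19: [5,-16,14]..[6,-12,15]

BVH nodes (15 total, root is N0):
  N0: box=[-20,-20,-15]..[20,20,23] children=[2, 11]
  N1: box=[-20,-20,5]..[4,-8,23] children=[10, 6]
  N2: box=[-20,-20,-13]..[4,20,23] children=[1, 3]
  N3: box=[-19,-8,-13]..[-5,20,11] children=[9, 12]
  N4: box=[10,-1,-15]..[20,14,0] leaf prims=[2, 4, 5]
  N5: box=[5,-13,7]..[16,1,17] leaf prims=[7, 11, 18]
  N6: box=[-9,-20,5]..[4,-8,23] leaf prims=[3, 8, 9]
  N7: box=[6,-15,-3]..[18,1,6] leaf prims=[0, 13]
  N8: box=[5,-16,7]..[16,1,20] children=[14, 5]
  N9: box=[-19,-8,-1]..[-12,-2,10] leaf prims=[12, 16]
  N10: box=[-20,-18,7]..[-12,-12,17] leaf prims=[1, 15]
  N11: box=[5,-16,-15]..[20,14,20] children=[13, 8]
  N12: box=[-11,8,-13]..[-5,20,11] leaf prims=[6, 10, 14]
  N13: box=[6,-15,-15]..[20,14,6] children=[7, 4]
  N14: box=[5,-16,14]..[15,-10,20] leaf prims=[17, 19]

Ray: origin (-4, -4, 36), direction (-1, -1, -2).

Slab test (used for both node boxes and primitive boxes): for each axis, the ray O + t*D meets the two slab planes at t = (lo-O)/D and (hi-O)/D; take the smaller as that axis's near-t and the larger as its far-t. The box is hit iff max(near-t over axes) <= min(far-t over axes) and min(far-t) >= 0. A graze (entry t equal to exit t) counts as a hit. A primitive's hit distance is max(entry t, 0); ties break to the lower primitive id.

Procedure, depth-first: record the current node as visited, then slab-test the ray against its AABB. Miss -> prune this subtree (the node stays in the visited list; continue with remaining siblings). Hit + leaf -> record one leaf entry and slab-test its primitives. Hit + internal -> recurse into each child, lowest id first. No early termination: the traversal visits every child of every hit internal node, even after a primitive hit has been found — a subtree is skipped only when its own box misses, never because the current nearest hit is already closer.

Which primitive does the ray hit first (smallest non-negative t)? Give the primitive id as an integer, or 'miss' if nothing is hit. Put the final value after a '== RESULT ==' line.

Traverse from the root:
N0 x:[-24,16] y:[-24,16] z:[13/2,51/2] -> hit [13/2,16], descend [2, 11]
  N2 x:[-8,16] y:[-24,16] z:[13/2,49/2] -> hit [13/2,16], descend [1, 3]
    N1 x:[-8,16] y:[4,16] z:[13/2,31/2] -> hit [13/2,31/2], descend [6, 10]
      N6 x:[-8,5] y:[4,16] z:[13/2,31/2] -> miss, prune
      N10 x:[8,16] y:[8,14] z:[19/2,29/2] -> hit [19/2,14] leaf, test {P1@t=13, P15@t=19/2}
    N3 x:[1,15] y:[-24,4] z:[25/2,49/2] -> miss, prune
  N11 x:[-24,-9] y:[-18,12] z:[8,51/2] -> miss, prune

order=[0, 2, 1, 6, 10, 3, 11]  |boxes|=7  |leaves|=1  hit=P15

== RESULT ==
15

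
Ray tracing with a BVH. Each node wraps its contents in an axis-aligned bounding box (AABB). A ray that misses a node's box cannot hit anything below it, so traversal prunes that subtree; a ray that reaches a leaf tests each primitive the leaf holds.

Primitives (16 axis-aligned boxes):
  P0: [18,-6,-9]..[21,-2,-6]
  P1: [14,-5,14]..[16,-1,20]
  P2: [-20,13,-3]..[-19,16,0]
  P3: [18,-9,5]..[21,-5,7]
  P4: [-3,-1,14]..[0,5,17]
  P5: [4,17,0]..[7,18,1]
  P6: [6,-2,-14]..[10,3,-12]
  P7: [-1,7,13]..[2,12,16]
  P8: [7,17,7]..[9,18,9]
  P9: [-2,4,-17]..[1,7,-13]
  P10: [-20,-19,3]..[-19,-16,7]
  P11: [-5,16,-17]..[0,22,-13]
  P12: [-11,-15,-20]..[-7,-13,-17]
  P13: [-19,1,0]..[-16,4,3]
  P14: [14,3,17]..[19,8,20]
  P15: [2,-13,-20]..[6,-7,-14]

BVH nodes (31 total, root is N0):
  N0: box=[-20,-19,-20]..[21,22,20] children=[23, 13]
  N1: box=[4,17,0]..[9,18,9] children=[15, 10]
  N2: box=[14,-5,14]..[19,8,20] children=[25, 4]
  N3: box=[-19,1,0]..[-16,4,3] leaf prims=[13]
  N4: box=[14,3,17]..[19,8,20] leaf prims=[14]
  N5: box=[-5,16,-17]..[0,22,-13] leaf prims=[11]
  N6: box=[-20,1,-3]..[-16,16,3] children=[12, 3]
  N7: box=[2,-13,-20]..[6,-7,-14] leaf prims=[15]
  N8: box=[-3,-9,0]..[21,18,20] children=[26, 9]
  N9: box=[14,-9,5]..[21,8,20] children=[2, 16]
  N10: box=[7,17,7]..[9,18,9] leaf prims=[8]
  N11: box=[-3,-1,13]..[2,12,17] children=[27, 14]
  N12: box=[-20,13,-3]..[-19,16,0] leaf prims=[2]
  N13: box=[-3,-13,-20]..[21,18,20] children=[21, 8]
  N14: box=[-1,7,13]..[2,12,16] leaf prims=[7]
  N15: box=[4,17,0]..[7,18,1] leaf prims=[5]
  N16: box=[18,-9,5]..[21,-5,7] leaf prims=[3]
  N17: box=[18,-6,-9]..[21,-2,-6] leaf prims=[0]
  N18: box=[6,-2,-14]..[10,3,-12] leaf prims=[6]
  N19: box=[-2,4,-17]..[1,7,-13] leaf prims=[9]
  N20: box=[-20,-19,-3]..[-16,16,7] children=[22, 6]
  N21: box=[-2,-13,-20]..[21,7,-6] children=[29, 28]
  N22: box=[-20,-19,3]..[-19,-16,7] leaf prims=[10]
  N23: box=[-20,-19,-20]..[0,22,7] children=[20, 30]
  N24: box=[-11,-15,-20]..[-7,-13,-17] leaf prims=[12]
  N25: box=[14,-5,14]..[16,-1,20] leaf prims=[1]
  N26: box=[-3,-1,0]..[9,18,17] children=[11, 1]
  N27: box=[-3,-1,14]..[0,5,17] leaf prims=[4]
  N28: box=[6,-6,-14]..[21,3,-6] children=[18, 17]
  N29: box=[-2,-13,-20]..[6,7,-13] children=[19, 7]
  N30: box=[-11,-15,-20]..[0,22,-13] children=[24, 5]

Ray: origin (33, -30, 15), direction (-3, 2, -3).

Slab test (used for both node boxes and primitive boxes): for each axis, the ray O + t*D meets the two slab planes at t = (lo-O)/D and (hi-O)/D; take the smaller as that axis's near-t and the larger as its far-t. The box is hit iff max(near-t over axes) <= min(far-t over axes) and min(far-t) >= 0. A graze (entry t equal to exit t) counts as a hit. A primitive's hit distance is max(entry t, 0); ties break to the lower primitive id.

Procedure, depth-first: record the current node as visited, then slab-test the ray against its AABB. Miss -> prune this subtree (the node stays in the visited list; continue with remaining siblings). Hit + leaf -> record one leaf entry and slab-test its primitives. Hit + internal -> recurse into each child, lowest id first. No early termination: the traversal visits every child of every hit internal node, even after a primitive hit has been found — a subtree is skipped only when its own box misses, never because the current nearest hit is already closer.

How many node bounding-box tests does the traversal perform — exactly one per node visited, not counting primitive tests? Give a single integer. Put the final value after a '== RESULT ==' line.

Trace the traversal:
N0 x:[4,53/3] y:[11/2,26] z:[-5/3,35/3] -> hit [11/2,35/3], descend [13, 23]
  N13 x:[4,12] y:[17/2,24] z:[-5/3,35/3] -> hit [17/2,35/3], descend [8, 21]
    N8 x:[4,12] y:[21/2,24] z:[-5/3,5] -> miss, prune
    N21 x:[4,35/3] y:[17/2,37/2] z:[7,35/3] -> hit [17/2,35/3], descend [28, 29]
      N28 x:[4,9] y:[12,33/2] z:[7,29/3] -> miss, prune
      N29 x:[9,35/3] y:[17/2,37/2] z:[28/3,35/3] -> hit [28/3,35/3], descend [7, 19]
        N7 x:[9,31/3] y:[17/2,23/2] z:[29/3,35/3] -> hit [29/3,31/3] leaf, test {P15@t=29/3}
        N19 x:[32/3,35/3] y:[17,37/2] z:[28/3,32/3] -> miss, prune
  N23 x:[11,53/3] y:[11/2,26] z:[8/3,35/3] -> hit [11,35/3], descend [20, 30]
    N20 x:[49/3,53/3] y:[11/2,23] z:[8/3,6] -> miss, prune
    N30 x:[11,44/3] y:[15/2,26] z:[28/3,35/3] -> hit [11,35/3], descend [5, 24]
      N5 x:[11,38/3] y:[23,26] z:[28/3,32/3] -> miss, prune
      N24 x:[40/3,44/3] y:[15/2,17/2] z:[32/3,35/3] -> miss, prune

order=[0, 13, 8, 21, 28, 29, 7, 19, 23, 20, 30, 5, 24]  |boxes|=13  |leaves|=1  hit=P15

== RESULT ==
13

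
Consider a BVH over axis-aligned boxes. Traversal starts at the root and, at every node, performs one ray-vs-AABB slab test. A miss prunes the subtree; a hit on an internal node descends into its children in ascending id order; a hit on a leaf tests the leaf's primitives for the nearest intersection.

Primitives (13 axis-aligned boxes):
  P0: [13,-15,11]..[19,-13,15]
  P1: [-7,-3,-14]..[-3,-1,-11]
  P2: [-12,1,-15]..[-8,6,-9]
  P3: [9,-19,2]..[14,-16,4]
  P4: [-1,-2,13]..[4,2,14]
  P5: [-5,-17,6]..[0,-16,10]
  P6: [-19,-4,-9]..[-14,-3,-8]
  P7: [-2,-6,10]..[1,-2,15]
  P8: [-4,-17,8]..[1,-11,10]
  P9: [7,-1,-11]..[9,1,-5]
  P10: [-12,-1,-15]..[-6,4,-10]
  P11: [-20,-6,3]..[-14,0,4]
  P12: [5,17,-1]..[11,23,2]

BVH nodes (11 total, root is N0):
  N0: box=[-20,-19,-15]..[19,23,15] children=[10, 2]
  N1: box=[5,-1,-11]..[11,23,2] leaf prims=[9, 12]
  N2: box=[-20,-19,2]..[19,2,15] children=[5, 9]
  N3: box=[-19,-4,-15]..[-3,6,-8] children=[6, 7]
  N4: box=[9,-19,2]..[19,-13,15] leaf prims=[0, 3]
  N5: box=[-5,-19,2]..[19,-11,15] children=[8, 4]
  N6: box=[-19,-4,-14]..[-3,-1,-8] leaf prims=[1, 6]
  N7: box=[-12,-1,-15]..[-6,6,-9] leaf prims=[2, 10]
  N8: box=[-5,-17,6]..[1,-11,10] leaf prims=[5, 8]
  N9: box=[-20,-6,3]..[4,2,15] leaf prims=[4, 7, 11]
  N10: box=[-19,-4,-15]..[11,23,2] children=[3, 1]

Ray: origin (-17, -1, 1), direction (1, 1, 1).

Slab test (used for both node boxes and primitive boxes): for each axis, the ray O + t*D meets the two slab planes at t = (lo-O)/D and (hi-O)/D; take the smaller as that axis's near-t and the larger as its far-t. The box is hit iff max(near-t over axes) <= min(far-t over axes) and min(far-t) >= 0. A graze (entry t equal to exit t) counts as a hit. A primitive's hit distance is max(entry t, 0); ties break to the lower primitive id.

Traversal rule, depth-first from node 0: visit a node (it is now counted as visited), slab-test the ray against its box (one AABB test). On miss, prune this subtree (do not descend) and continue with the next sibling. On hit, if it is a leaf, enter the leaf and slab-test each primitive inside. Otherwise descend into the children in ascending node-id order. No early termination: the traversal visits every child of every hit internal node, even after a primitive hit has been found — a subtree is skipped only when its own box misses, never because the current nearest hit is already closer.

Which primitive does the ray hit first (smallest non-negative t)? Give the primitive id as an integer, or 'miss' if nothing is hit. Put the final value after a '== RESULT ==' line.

Trace the traversal:
N0 x:[-3,36] y:[-18,24] z:[-16,14] -> hit [-3,14], descend [2, 10]
  N2 x:[-3,36] y:[-18,3] z:[1,14] -> hit [1,3], descend [5, 9]
    N5 x:[12,36] y:[-18,-10] z:[1,14] -> miss, prune
    N9 x:[-3,21] y:[-5,3] z:[2,14] -> hit [2,3] leaf, test {P4(miss), P7(miss), P11(miss)}
  N10 x:[-2,28] y:[-3,24] z:[-16,1] -> hit [-2,1], descend [1, 3]
    N1 x:[22,28] y:[0,24] z:[-12,1] -> miss, prune
    N3 x:[-2,14] y:[-3,7] z:[-16,-9] -> miss, prune

Visited [0, 2, 5, 9, 10, 1, 3]. Tests: 7 box, 1 leaf. Nearest: miss.

== RESULT ==
miss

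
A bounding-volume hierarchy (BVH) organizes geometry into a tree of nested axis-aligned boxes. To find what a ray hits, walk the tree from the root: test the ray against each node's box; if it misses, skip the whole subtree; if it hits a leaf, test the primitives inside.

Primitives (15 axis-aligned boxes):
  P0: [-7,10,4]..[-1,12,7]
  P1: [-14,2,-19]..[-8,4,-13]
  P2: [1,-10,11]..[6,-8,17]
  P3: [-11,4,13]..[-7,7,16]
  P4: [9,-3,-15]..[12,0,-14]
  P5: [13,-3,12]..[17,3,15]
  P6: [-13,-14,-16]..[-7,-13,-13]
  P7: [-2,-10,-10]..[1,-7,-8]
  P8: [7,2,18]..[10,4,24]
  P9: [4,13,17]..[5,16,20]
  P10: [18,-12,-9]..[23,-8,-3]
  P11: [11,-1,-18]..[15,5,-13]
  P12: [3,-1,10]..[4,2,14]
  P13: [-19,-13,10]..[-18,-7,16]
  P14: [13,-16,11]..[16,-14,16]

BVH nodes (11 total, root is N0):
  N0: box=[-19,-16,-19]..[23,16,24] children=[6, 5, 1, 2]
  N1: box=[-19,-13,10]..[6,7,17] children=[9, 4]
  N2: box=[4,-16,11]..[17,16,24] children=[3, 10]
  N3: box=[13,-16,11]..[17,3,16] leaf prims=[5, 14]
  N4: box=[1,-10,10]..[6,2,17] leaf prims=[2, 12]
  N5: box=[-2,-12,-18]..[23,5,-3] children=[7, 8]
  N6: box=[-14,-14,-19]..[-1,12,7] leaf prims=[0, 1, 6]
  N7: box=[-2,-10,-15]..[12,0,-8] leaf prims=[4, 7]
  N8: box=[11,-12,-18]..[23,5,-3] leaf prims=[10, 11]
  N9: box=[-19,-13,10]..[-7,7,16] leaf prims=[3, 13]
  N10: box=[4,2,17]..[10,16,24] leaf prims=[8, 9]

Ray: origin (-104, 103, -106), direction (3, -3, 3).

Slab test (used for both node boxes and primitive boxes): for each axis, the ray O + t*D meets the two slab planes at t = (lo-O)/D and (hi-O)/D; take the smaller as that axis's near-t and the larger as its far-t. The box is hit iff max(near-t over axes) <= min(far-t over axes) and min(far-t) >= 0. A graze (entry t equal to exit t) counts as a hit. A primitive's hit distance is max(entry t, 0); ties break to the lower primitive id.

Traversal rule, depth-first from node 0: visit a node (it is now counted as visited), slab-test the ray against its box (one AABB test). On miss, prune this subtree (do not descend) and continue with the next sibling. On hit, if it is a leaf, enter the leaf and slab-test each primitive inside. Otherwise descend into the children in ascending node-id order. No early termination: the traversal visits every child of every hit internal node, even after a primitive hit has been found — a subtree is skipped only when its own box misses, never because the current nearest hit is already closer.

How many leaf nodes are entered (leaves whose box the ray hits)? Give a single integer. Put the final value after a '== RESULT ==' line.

Walk:
N0 x:[85/3,127/3] y:[29,119/3] z:[29,130/3] -> hit [29,119/3], descend [1, 2, 5, 6]
  N1 x:[85/3,110/3] y:[32,116/3] z:[116/3,41] -> miss, prune
  N2 x:[36,121/3] y:[29,119/3] z:[39,130/3] -> hit [39,119/3], descend [3, 10]
    N3 x:[39,121/3] y:[100/3,119/3] z:[39,122/3] -> hit [39,119/3] leaf, test {P5(miss), P14@t=39}
    N10 x:[36,38] y:[29,101/3] z:[41,130/3] -> miss, prune
  N5 x:[34,127/3] y:[98/3,115/3] z:[88/3,103/3] -> hit [34,103/3], descend [7, 8]
    N7 x:[34,116/3] y:[103/3,113/3] z:[91/3,98/3] -> miss, prune
    N8 x:[115/3,127/3] y:[98/3,115/3] z:[88/3,103/3] -> miss, prune
  N6 x:[30,103/3] y:[91/3,39] z:[29,113/3] -> hit [91/3,103/3] leaf, test {P0(miss), P1(miss), P6(miss)}

order=[0, 1, 2, 3, 10, 5, 7, 8, 6]  |boxes|=9  |leaves|=2  hit=P14

== RESULT ==
2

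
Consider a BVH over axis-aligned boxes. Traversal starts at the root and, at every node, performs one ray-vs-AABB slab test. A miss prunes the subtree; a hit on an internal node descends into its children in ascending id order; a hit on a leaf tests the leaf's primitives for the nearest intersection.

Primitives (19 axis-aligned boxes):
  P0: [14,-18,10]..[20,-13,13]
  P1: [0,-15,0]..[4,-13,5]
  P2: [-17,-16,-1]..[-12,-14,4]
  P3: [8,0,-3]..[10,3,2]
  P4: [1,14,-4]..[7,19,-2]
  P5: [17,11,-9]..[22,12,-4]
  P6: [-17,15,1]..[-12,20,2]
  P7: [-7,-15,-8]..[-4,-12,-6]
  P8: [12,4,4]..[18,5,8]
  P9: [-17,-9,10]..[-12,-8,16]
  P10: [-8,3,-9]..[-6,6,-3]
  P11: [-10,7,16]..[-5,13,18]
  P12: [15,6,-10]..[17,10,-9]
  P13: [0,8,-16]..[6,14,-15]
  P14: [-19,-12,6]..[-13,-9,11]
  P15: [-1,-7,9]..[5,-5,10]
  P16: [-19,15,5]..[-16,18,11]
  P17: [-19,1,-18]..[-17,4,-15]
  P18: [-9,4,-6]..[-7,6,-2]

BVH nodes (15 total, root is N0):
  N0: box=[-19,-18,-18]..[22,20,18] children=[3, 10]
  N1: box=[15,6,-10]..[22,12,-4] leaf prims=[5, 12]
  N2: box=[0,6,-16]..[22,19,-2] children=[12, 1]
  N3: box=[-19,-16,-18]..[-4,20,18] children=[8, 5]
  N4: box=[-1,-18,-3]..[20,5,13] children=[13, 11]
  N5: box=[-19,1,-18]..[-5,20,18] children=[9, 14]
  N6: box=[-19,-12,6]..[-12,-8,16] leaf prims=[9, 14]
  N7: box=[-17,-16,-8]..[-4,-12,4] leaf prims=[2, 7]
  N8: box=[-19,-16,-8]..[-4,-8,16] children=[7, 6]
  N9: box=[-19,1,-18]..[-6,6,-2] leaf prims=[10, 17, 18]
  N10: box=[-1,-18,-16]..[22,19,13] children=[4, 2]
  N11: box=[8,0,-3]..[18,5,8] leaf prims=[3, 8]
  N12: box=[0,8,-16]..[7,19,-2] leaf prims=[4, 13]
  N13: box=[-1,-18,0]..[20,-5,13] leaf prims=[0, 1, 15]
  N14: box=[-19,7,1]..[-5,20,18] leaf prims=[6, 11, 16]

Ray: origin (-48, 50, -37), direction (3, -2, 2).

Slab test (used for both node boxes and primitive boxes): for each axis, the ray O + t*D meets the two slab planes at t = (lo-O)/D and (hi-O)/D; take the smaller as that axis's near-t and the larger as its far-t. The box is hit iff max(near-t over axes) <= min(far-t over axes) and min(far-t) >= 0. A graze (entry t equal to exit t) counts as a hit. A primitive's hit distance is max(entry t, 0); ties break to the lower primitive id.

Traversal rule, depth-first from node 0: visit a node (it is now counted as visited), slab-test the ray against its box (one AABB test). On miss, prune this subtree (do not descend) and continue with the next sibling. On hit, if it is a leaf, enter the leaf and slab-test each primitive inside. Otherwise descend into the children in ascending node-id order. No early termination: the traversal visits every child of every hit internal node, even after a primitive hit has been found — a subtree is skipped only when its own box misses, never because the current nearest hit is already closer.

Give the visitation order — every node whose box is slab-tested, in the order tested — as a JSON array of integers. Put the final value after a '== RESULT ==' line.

Traverse from the root:
N0 x:[29/3,70/3] y:[15,34] z:[19/2,55/2] -> hit [15,70/3], descend [3, 10]
  N3 x:[29/3,44/3] y:[15,33] z:[19/2,55/2] -> miss, prune
  N10 x:[47/3,70/3] y:[31/2,34] z:[21/2,25] -> hit [47/3,70/3], descend [2, 4]
    N2 x:[16,70/3] y:[31/2,22] z:[21/2,35/2] -> hit [16,35/2], descend [1, 12]
      N1 x:[21,70/3] y:[19,22] z:[27/2,33/2] -> miss, prune
      N12 x:[16,55/3] y:[31/2,21] z:[21/2,35/2] -> hit [16,35/2] leaf, test {P4@t=33/2, P13(miss)}
    N4 x:[47/3,68/3] y:[45/2,34] z:[17,25] -> hit [45/2,68/3], descend [11, 13]
      N11 x:[56/3,22] y:[45/2,25] z:[17,45/2] -> miss, prune
      N13 x:[47/3,68/3] y:[55/2,34] z:[37/2,25] -> miss, prune

9 AABB tests over nodes [0, 3, 10, 2, 1, 12, 4, 11, 13]; 1 leaf entered; closest P4.

== RESULT ==
[0, 3, 10, 2, 1, 12, 4, 11, 13]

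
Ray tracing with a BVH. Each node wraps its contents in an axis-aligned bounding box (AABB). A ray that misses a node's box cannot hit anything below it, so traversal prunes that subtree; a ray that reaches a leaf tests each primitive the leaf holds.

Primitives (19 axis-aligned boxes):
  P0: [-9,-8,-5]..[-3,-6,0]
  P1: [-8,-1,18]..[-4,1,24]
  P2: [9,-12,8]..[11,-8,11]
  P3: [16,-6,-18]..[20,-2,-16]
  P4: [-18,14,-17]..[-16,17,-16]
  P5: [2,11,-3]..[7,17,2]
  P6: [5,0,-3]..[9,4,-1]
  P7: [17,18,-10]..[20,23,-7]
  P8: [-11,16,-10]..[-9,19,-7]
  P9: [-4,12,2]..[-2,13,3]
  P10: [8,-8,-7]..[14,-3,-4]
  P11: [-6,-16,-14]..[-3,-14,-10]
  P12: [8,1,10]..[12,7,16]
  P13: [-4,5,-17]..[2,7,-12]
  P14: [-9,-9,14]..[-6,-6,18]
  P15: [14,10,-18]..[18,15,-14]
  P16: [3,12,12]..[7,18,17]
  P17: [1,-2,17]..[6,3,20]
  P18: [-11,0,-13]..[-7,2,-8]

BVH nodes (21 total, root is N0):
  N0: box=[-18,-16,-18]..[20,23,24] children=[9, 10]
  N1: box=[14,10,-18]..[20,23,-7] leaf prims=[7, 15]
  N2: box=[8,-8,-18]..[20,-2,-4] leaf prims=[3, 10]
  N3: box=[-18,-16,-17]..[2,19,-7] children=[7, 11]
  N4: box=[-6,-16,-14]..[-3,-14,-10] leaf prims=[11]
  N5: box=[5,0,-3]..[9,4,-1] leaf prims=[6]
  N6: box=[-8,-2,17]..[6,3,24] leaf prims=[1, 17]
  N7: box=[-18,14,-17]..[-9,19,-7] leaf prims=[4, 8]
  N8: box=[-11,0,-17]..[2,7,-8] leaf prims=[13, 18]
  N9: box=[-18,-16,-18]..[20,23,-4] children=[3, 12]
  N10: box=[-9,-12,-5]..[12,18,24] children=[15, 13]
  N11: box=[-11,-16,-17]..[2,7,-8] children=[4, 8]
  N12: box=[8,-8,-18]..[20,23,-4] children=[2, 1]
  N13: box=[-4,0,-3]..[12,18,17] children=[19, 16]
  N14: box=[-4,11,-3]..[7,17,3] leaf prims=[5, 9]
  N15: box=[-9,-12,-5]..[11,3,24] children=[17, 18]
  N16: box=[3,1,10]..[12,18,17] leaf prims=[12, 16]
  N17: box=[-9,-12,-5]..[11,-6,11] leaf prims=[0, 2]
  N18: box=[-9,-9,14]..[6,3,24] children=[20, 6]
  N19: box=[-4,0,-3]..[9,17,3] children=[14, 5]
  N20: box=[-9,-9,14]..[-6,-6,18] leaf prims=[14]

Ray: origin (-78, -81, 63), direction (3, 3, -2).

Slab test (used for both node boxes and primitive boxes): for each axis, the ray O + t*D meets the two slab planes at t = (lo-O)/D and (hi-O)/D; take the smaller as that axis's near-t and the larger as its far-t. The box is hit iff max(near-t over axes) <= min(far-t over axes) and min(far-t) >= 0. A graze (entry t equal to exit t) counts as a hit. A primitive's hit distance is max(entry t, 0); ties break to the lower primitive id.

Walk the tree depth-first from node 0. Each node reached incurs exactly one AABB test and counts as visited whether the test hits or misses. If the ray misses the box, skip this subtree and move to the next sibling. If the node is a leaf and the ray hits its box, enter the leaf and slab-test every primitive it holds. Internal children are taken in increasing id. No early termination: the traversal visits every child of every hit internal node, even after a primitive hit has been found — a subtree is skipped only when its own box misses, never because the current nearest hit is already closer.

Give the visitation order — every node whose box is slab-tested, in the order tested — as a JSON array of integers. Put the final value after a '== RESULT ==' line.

Traverse from the root:
N0 x:[20,98/3] y:[65/3,104/3] z:[39/2,81/2] -> hit [65/3,98/3], descend [9, 10]
  N9 x:[20,98/3] y:[65/3,104/3] z:[67/2,81/2] -> miss, prune
  N10 x:[23,30] y:[23,33] z:[39/2,34] -> hit [23,30], descend [13, 15]
    N13 x:[74/3,30] y:[27,33] z:[23,33] -> hit [27,30], descend [16, 19]
      N16 x:[27,30] y:[82/3,33] z:[23,53/2] -> miss, prune
      N19 x:[74/3,29] y:[27,98/3] z:[30,33] -> miss, prune
    N15 x:[23,89/3] y:[23,28] z:[39/2,34] -> hit [23,28], descend [17, 18]
      N17 x:[23,89/3] y:[23,25] z:[26,34] -> miss, prune
      N18 x:[23,28] y:[24,28] z:[39/2,49/2] -> hit [24,49/2], descend [6, 20]
        N6 x:[70/3,28] y:[79/3,28] z:[39/2,23] -> miss, prune
        N20 x:[23,24] y:[24,25] z:[45/2,49/2] -> hit [24,24] leaf, test {P14@t=24}

Summary -> nodes [0, 9, 10, 13, 16, 19, 15, 17, 18, 6, 20]; box-tests=11; leaf-entries=1; first=P14

== RESULT ==
[0, 9, 10, 13, 16, 19, 15, 17, 18, 6, 20]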